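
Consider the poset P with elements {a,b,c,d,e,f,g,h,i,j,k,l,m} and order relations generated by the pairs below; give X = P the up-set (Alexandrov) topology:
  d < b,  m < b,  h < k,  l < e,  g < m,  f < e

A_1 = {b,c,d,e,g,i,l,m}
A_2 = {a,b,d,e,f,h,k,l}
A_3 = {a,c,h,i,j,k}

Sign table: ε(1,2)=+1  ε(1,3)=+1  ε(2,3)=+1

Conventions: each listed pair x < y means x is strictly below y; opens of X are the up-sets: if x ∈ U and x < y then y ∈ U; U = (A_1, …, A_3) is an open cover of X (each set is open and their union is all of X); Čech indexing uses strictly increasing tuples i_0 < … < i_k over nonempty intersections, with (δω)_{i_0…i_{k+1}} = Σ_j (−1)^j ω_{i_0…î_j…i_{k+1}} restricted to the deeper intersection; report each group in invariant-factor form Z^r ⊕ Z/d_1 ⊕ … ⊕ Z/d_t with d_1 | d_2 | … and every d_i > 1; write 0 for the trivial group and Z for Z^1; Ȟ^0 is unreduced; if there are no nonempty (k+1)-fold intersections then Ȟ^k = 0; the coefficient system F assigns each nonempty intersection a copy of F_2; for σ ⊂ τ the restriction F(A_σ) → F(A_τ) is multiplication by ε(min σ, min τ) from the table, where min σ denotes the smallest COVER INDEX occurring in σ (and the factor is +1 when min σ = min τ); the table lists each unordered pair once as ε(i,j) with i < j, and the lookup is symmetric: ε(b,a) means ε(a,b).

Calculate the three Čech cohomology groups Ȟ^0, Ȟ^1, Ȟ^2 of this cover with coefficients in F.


cover nerve:
  A12={b,d,e,l} A13={c,i} A23={a,h,k}
C dims 3,3; δ0: rk_F2 2
Ȟ^0: (3−2)−0=1 ⇒ Z/2
Ȟ^1: (3−0)−2=1 ⇒ Z/2
Ȟ^2: (0−0)−0=0 ⇒ 0

Ȟ^0 ≅ Z/2,  Ȟ^1 ≅ Z/2,  Ȟ^2 ≅ 0


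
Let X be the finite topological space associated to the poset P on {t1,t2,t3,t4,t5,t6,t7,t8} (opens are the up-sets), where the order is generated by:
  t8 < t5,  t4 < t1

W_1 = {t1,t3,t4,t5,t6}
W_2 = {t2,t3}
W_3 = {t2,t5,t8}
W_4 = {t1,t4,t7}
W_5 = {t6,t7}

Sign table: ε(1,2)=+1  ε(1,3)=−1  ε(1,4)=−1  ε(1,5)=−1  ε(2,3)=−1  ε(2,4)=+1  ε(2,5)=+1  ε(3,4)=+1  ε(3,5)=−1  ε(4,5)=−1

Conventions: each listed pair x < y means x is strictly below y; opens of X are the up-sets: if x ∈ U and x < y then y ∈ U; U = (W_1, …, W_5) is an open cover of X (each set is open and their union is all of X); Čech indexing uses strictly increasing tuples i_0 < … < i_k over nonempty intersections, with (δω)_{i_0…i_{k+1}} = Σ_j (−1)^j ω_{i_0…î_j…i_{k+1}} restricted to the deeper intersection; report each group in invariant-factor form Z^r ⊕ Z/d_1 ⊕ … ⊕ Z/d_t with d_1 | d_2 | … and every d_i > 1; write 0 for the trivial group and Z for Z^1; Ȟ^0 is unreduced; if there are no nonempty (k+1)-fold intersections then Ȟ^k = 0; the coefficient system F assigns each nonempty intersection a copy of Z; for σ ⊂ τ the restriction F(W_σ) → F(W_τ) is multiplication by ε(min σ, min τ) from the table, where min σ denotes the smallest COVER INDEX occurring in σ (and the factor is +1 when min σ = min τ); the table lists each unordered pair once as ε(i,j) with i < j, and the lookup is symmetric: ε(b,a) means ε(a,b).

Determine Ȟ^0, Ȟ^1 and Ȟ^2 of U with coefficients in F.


nonempty overlaps:
  W12={t3} W13={t5} W14={t1,t4} W15={t6} W23={t2} W45={t7}
C dims 5,6; δ0: rk 5, SNF 1^4·2
degree 0: 5−5−0 = 0 → Ȟ^0 ≅ 0
degree 1: 6−0−5 = 1 plus torsion [2] → Ȟ^1 ≅ Z ⊕ Z/2
degree 2: 0−0−0 = 0 → Ȟ^2 ≅ 0

Ȟ^0(U;F) ≅ 0; Ȟ^1(U;F) ≅ Z ⊕ Z/2; Ȟ^2(U;F) ≅ 0


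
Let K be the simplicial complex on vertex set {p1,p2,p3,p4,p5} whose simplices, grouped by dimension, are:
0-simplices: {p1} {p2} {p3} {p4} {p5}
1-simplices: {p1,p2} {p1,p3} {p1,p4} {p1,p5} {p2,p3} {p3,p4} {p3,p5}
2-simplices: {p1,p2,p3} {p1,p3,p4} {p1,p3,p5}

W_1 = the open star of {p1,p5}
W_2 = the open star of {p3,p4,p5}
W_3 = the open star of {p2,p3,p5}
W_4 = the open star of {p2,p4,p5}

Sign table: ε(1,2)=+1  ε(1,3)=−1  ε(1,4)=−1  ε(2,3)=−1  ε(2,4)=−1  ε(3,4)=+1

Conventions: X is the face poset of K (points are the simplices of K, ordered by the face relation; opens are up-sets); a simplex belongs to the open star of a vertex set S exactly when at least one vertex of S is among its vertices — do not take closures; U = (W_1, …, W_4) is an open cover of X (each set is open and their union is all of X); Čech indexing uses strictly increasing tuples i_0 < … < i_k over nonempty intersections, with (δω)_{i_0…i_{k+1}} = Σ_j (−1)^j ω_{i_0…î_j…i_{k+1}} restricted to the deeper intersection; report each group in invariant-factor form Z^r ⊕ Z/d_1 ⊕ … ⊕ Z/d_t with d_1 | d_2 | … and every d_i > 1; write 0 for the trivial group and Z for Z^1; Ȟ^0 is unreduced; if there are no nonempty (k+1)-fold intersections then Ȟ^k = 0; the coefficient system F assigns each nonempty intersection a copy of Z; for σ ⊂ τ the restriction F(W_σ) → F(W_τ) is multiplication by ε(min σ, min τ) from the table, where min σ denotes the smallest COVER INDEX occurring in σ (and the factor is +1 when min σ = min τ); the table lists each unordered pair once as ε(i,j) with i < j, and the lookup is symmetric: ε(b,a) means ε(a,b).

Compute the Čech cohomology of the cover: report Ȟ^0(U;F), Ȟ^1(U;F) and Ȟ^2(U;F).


Ȟ^0 = Z,  Ȟ^1 = 0,  Ȟ^2 = 0

cover nerve:
  W1={{p1},{p5},{p1,p2},{p1,p3},{p1,p4},{p1,p5},{p3,p5},{p1,p2,p3},{p1,p3,p4},{p1,p3,p5}} W2={{p3},{p4},{p5},{p1,p3},{p1,p4},{p1,p5},{p2,p3},{p3,p4},{p3,p5},{p1,p2,p3},{p1,p3,p4},{p1,p3,p5}} W3={{p2},{p3},{p5},{p1,p2},{p1,p3},{p1,p5},{p2,p3},{p3,p4},{p3,p5},{p1,p2,p3},{p1,p3,p4},{p1,p3,p5}} W4={{p2},{p4},{p5},{p1,p2},{p1,p4},{p1,p5},{p2,p3},{p3,p4},{p3,p5},{p1,p2,p3},{p1,p3,p4},{p1,p3,p5}}
  W12={{p5},{p1,p3},{p1,p4},{p1,p5},{p3,p5},{p1,p2,p3},{p1,p3,p4},{p1,p3,p5}} W13={{p5},{p1,p2},{p1,p3},{p1,p5},{p3,p5},{p1,p2,p3},{p1,p3,p4},{p1,p3,p5}} W14={{p5},{p1,p2},{p1,p4},{p1,p5},{p3,p5},{p1,p2,p3},{p1,p3,p4},{p1,p3,p5}} W23={{p3},{p5},{p1,p3},{p1,p5},{p2,p3},{p3,p4},{p3,p5},{p1,p2,p3},{p1,p3,p4},{p1,p3,p5}} W24={{p4},{p5},{p1,p4},{p1,p5},{p2,p3},{p3,p4},{p3,p5},{p1,p2,p3},{p1,p3,p4},{p1,p3,p5}} W34={{p2},{p5},{p1,p2},{p1,p5},{p2,p3},{p3,p4},{p3,p5},{p1,p2,p3},{p1,p3,p4},{p1,p3,p5}}
  W123={{p5},{p1,p3},{p1,p5},{p3,p5},{p1,p2,p3},{p1,p3,p4},{p1,p3,p5}} W124={{p5},{p1,p4},{p1,p5},{p3,p5},{p1,p2,p3},{p1,p3,p4},{p1,p3,p5}} W134={{p5},{p1,p2},{p1,p5},{p3,p5},{p1,p2,p3},{p1,p3,p4},{p1,p3,p5}} W234={{p5},{p1,p5},{p2,p3},{p3,p4},{p3,p5},{p1,p2,p3},{p1,p3,p4},{p1,p3,p5}}
  W1234={{p5},{p1,p5},{p3,p5},{p1,p2,p3},{p1,p3,p4},{p1,p3,p5}}
C dims 4,6,4,1; δ0: rk 3, SNF 1^3; δ1: rk 3, SNF 1^3; δ2: rk 1, SNF 1^1
Ȟ^0: (4−3)−0=1 ⇒ Z
Ȟ^1: (6−3)−3=0 ⇒ 0
Ȟ^2: (4−1)−3=0 ⇒ 0


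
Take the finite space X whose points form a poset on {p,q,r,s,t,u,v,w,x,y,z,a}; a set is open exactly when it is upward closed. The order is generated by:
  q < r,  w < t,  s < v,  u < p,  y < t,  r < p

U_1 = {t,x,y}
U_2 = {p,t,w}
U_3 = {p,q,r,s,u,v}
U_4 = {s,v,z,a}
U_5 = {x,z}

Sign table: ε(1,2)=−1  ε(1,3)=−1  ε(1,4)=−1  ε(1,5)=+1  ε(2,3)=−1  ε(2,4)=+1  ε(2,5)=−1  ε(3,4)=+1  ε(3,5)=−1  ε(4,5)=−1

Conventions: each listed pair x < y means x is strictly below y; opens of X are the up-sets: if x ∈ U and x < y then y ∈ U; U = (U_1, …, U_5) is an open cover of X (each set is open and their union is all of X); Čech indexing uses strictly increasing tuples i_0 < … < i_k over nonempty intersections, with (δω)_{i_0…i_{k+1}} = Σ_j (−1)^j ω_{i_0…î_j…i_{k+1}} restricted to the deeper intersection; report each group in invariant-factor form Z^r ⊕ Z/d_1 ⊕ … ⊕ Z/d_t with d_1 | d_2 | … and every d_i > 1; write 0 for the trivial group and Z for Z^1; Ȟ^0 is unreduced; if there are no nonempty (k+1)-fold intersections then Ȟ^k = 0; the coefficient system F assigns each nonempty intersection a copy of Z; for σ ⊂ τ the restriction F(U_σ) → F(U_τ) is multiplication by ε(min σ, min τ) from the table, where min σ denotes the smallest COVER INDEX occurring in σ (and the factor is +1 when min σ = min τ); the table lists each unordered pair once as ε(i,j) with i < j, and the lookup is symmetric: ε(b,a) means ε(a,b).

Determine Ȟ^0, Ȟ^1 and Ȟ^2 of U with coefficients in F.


Ȟ^0(U;F) ≅ 0, Ȟ^1(U;F) ≅ Z/2 and Ȟ^2(U;F) ≅ 0

nonempty overlaps:
  U12={t} U15={x} U23={p} U34={s,v} U45={z}
C dims 5,5; δ0: rk 5, SNF 1^4·2
degree 0: 5−5−0 = 0 → Ȟ^0 ≅ 0
degree 1: 5−0−5 = 0 plus torsion [2] → Ȟ^1 ≅ Z/2
degree 2: 0−0−0 = 0 → Ȟ^2 ≅ 0


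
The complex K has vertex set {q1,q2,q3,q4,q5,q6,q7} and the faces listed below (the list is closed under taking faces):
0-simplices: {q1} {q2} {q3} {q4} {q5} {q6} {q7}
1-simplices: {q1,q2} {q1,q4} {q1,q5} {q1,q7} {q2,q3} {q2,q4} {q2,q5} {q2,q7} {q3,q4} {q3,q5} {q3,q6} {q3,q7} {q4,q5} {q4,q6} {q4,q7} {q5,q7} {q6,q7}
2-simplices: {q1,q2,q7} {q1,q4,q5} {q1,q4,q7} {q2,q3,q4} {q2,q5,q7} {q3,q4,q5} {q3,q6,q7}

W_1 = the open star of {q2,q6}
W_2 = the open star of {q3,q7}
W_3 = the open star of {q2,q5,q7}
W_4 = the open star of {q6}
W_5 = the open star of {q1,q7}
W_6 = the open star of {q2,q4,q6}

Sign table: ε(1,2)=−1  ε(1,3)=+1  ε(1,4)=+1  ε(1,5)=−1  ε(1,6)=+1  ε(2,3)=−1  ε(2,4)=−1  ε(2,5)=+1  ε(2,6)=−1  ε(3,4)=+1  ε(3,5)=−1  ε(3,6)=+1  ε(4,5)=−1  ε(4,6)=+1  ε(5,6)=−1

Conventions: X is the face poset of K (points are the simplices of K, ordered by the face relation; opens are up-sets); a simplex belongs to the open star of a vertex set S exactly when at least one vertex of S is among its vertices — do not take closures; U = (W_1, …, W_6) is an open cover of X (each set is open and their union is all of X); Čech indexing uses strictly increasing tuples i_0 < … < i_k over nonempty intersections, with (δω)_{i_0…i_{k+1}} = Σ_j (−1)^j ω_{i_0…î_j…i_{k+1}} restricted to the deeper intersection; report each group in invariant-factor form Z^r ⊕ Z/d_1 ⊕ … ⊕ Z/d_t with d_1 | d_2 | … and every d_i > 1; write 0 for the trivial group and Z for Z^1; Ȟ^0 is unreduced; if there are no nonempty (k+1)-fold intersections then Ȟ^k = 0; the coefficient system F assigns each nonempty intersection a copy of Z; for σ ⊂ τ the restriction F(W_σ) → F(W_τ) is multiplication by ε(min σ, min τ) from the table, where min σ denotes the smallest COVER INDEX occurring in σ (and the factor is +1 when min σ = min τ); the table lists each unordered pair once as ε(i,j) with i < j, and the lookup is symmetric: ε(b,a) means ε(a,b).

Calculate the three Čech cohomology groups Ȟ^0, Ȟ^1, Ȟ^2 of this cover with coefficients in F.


Ȟ^0(U;F) ≅ Z, Ȟ^1(U;F) ≅ 0 and Ȟ^2(U;F) ≅ 0

nonempty overlaps:
  W1={{q2},{q6},{q1,q2},{q2,q3},{q2,q4},{q2,q5},{q2,q7},{q3,q6},{q4,q6},{q6,q7},{q1,q2,q7},{q2,q3,q4},{q2,q5,q7},{q3,q6,q7}} W2={{q3},{q7},{q1,q7},{q2,q3},{q2,q7},{q3,q4},{q3,q5},{q3,q6},{q3,q7},{q4,q7},{q5,q7},{q6,q7},{q1,q2,q7},{q1,q4,q7},{q2,q3,q4},{q2,q5,q7},{q3,q4,q5},{q3,q6,q7}} W3={{q2},{q5},{q7},{q1,q2},{q1,q5},{q1,q7},{q2,q3},{q2,q4},{q2,q5},{q2,q7},{q3,q5},{q3,q7},{q4,q5},{q4,q7},{q5,q7},{q6,q7},{q1,q2,q7},{q1,q4,q5},{q1,q4,q7},{q2,q3,q4},{q2,q5,q7},{q3,q4,q5},{q3,q6,q7}} W4={{q6},{q3,q6},{q4,q6},{q6,q7},{q3,q6,q7}} W5={{q1},{q7},{q1,q2},{q1,q4},{q1,q5},{q1,q7},{q2,q7},{q3,q7},{q4,q7},{q5,q7},{q6,q7},{q1,q2,q7},{q1,q4,q5},{q1,q4,q7},{q2,q5,q7},{q3,q6,q7}} W6={{q2},{q4},{q6},{q1,q2},{q1,q4},{q2,q3},{q2,q4},{q2,q5},{q2,q7},{q3,q4},{q3,q6},{q4,q5},{q4,q6},{q4,q7},{q6,q7},{q1,q2,q7},{q1,q4,q5},{q1,q4,q7},{q2,q3,q4},{q2,q5,q7},{q3,q4,q5},{q3,q6,q7}}
  W12={{q2,q3},{q2,q7},{q3,q6},{q6,q7},{q1,q2,q7},{q2,q3,q4},{q2,q5,q7},{q3,q6,q7}} W13={{q2},{q1,q2},{q2,q3},{q2,q4},{q2,q5},{q2,q7},{q6,q7},{q1,q2,q7},{q2,q3,q4},{q2,q5,q7},{q3,q6,q7}} W14={{q6},{q3,q6},{q4,q6},{q6,q7},{q3,q6,q7}} W15={{q1,q2},{q2,q7},{q6,q7},{q1,q2,q7},{q2,q5,q7},{q3,q6,q7}} W16={{q2},{q6},{q1,q2},{q2,q3},{q2,q4},{q2,q5},{q2,q7},{q3,q6},{q4,q6},{q6,q7},{q1,q2,q7},{q2,q3,q4},{q2,q5,q7},{q3,q6,q7}} W23={{q7},{q1,q7},{q2,q3},{q2,q7},{q3,q5},{q3,q7},{q4,q7},{q5,q7},{q6,q7},{q1,q2,q7},{q1,q4,q7},{q2,q3,q4},{q2,q5,q7},{q3,q4,q5},{q3,q6,q7}} W24={{q3,q6},{q6,q7},{q3,q6,q7}} W25={{q7},{q1,q7},{q2,q7},{q3,q7},{q4,q7},{q5,q7},{q6,q7},{q1,q2,q7},{q1,q4,q7},{q2,q5,q7},{q3,q6,q7}} W26={{q2,q3},{q2,q7},{q3,q4},{q3,q6},{q4,q7},{q6,q7},{q1,q2,q7},{q1,q4,q7},{q2,q3,q4},{q2,q5,q7},{q3,q4,q5},{q3,q6,q7}} W34={{q6,q7},{q3,q6,q7}} W35={{q7},{q1,q2},{q1,q5},{q1,q7},{q2,q7},{q3,q7},{q4,q7},{q5,q7},{q6,q7},{q1,q2,q7},{q1,q4,q5},{q1,q4,q7},{q2,q5,q7},{q3,q6,q7}} W36={{q2},{q1,q2},{q2,q3},{q2,q4},{q2,q5},{q2,q7},{q4,q5},{q4,q7},{q6,q7},{q1,q2,q7},{q1,q4,q5},{q1,q4,q7},{q2,q3,q4},{q2,q5,q7},{q3,q4,q5},{q3,q6,q7}} W45={{q6,q7},{q3,q6,q7}} W46={{q6},{q3,q6},{q4,q6},{q6,q7},{q3,q6,q7}} W56={{q1,q2},{q1,q4},{q2,q7},{q4,q7},{q6,q7},{q1,q2,q7},{q1,q4,q5},{q1,q4,q7},{q2,q5,q7},{q3,q6,q7}}
  W123={{q2,q3},{q2,q7},{q6,q7},{q1,q2,q7},{q2,q3,q4},{q2,q5,q7},{q3,q6,q7}} W124={{q3,q6},{q6,q7},{q3,q6,q7}} W125={{q2,q7},{q6,q7},{q1,q2,q7},{q2,q5,q7},{q3,q6,q7}} W126={{q2,q3},{q2,q7},{q3,q6},{q6,q7},{q1,q2,q7},{q2,q3,q4},{q2,q5,q7},{q3,q6,q7}} W134={{q6,q7},{q3,q6,q7}} W135={{q1,q2},{q2,q7},{q6,q7},{q1,q2,q7},{q2,q5,q7},{q3,q6,q7}} W136={{q2},{q1,q2},{q2,q3},{q2,q4},{q2,q5},{q2,q7},{q6,q7},{q1,q2,q7},{q2,q3,q4},{q2,q5,q7},{q3,q6,q7}} W145={{q6,q7},{q3,q6,q7}} W146={{q6},{q3,q6},{q4,q6},{q6,q7},{q3,q6,q7}} W156={{q1,q2},{q2,q7},{q6,q7},{q1,q2,q7},{q2,q5,q7},{q3,q6,q7}} W234={{q6,q7},{q3,q6,q7}} W235={{q7},{q1,q7},{q2,q7},{q3,q7},{q4,q7},{q5,q7},{q6,q7},{q1,q2,q7},{q1,q4,q7},{q2,q5,q7},{q3,q6,q7}} W236={{q2,q3},{q2,q7},{q4,q7},{q6,q7},{q1,q2,q7},{q1,q4,q7},{q2,q3,q4},{q2,q5,q7},{q3,q4,q5},{q3,q6,q7}} W245={{q6,q7},{q3,q6,q7}} W246={{q3,q6},{q6,q7},{q3,q6,q7}} W256={{q2,q7},{q4,q7},{q6,q7},{q1,q2,q7},{q1,q4,q7},{q2,q5,q7},{q3,q6,q7}} W345={{q6,q7},{q3,q6,q7}} W346={{q6,q7},{q3,q6,q7}} W356={{q1,q2},{q2,q7},{q4,q7},{q6,q7},{q1,q2,q7},{q1,q4,q5},{q1,q4,q7},{q2,q5,q7},{q3,q6,q7}} W456={{q6,q7},{q3,q6,q7}}
  W1234={{q6,q7},{q3,q6,q7}} W1235={{q2,q7},{q6,q7},{q1,q2,q7},{q2,q5,q7},{q3,q6,q7}} W1236={{q2,q3},{q2,q7},{q6,q7},{q1,q2,q7},{q2,q3,q4},{q2,q5,q7},{q3,q6,q7}} W1245={{q6,q7},{q3,q6,q7}} W1246={{q3,q6},{q6,q7},{q3,q6,q7}} W1256={{q2,q7},{q6,q7},{q1,q2,q7},{q2,q5,q7},{q3,q6,q7}} W1345={{q6,q7},{q3,q6,q7}} W1346={{q6,q7},{q3,q6,q7}} W1356={{q1,q2},{q2,q7},{q6,q7},{q1,q2,q7},{q2,q5,q7},{q3,q6,q7}} W1456={{q6,q7},{q3,q6,q7}} W2345={{q6,q7},{q3,q6,q7}} W2346={{q6,q7},{q3,q6,q7}} W2356={{q2,q7},{q4,q7},{q6,q7},{q1,q2,q7},{q1,q4,q7},{q2,q5,q7},{q3,q6,q7}} W2456={{q6,q7},{q3,q6,q7}} W3456={{q6,q7},{q3,q6,q7}}
  W12345={{q6,q7},{q3,q6,q7}} W12346={{q6,q7},{q3,q6,q7}} W12356={{q2,q7},{q6,q7},{q1,q2,q7},{q2,q5,q7},{q3,q6,q7}} W12456={{q6,q7},{q3,q6,q7}} W13456={{q6,q7},{q3,q6,q7}} W23456={{q6,q7},{q3,q6,q7}}
  W123456={{q6,q7},{q3,q6,q7}}
C dims 6,15,20,15; δ0: rk 5, SNF 1^5; δ1: rk 10, SNF 1^10; δ2: rk 10, SNF 1^10
degree 0: 6−5−0 = 1 → Ȟ^0 ≅ Z
degree 1: 15−10−5 = 0 → Ȟ^1 ≅ 0
degree 2: 20−10−10 = 0 → Ȟ^2 ≅ 0


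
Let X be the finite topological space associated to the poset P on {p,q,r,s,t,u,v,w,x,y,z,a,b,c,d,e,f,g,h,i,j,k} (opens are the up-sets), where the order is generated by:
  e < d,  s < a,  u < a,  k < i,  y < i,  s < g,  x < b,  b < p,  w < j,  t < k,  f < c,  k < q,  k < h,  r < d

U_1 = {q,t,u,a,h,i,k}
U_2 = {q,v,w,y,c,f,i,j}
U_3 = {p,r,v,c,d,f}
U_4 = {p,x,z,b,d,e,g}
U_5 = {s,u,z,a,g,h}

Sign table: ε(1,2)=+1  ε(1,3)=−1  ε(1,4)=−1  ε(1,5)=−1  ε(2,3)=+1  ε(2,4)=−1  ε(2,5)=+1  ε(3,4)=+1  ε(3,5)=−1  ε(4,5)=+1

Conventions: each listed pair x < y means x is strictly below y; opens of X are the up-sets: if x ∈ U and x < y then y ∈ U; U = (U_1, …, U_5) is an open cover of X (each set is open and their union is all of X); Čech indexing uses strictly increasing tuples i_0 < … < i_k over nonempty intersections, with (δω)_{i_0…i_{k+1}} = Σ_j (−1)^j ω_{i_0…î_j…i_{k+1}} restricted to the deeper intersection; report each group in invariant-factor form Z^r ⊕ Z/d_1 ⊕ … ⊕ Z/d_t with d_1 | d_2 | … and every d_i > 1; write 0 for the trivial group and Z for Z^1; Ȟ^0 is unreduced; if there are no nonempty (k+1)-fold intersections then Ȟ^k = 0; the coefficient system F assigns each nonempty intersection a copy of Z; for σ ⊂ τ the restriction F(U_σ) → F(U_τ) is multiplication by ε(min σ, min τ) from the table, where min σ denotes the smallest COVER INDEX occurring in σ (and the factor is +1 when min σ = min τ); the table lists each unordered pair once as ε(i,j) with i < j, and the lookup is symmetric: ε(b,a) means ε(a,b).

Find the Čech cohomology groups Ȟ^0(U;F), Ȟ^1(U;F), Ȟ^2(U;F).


nerve simplices:
  U12={q,i} U15={u,a,h} U23={v,c,f} U34={p,d} U45={z,g}
C dims 5,5; δ0: rk 5, SNF 1^4·2
degree 0: 5−5−0 = 0 → Ȟ^0 ≅ 0
degree 1: 5−0−5 = 0 plus torsion [2] → Ȟ^1 ≅ Z/2
degree 2: 0−0−0 = 0 → Ȟ^2 ≅ 0

Ȟ^0 = 0,  Ȟ^1 = Z/2,  Ȟ^2 = 0


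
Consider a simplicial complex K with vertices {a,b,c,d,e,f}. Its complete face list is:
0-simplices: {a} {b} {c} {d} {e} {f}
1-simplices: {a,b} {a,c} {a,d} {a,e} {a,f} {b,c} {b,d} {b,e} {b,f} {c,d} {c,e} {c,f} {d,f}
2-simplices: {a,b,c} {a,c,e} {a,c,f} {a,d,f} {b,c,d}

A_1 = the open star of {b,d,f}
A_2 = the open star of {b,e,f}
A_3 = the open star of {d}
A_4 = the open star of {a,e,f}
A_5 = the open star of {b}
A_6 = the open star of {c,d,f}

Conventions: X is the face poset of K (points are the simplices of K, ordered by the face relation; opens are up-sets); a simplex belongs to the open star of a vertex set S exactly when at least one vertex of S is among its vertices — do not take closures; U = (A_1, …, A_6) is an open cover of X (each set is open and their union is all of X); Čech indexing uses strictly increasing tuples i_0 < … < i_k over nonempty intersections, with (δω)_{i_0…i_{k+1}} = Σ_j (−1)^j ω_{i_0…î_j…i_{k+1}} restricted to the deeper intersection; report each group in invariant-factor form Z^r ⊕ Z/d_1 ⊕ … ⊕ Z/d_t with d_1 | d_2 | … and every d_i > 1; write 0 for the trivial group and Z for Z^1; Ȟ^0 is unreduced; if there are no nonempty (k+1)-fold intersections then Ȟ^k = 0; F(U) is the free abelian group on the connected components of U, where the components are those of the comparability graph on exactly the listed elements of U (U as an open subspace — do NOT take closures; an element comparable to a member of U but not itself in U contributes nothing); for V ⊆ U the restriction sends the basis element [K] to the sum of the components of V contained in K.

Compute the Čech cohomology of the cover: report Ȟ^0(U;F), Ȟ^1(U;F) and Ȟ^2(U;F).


Ȟ^0 ≅ Z; Ȟ^1 ≅ Z; Ȟ^2 ≅ 0

intersection data:
  A1={{b},{d},{f},{a,b},{a,d},{a,f},{b,c},{b,d},{b,e},{b,f},{c,d},{c,f},{d,f},{a,b,c},{a,c,f},{a,d,f},{b,c,d}} A2={{b},{e},{f},{a,b},{a,e},{a,f},{b,c},{b,d},{b,e},{b,f},{c,e},{c,f},{d,f},{a,b,c},{a,c,e},{a,c,f},{a,d,f},{b,c,d}} A3={{d},{a,d},{b,d},{c,d},{d,f},{a,d,f},{b,c,d}} A4={{a},{e},{f},{a,b},{a,c},{a,d},{a,e},{a,f},{b,e},{b,f},{c,e},{c,f},{d,f},{a,b,c},{a,c,e},{a,c,f},{a,d,f}} A5={{b},{a,b},{b,c},{b,d},{b,e},{b,f},{a,b,c},{b,c,d}} A6={{c},{d},{f},{a,c},{a,d},{a,f},{b,c},{b,d},{b,f},{c,d},{c,e},{c,f},{d,f},{a,b,c},{a,c,e},{a,c,f},{a,d,f},{b,c,d}}
  A12={{b},{f},{a,b},{a,f},{b,c},{b,d},{b,e},{b,f},{c,f},{d,f},{a,b,c},{a,c,f},{a,d,f},{b,c,d}} A13={{d},{a,d},{b,d},{c,d},{d,f},{a,d,f},{b,c,d}} A14={{f},{a,b},{a,d},{a,f},{b,e},{b,f},{c,f},{d,f},{a,b,c},{a,c,f},{a,d,f}} A15={{b},{a,b},{b,c},{b,d},{b,e},{b,f},{a,b,c},{b,c,d}} A16={{d},{f},{a,d},{a,f},{b,c},{b,d},{b,f},{c,d},{c,f},{d,f},{a,b,c},{a,c,f},{a,d,f},{b,c,d}} A23={{b,d},{d,f},{a,d,f},{b,c,d}} A24={{e},{f},{a,b},{a,e},{a,f},{b,e},{b,f},{c,e},{c,f},{d,f},{a,b,c},{a,c,e},{a,c,f},{a,d,f}} A25={{b},{a,b},{b,c},{b,d},{b,e},{b,f},{a,b,c},{b,c,d}} A26={{f},{a,f},{b,c},{b,d},{b,f},{c,e},{c,f},{d,f},{a,b,c},{a,c,e},{a,c,f},{a,d,f},{b,c,d}} A34={{a,d},{d,f},{a,d,f}} A35={{b,d},{b,c,d}} A36={{d},{a,d},{b,d},{c,d},{d,f},{a,d,f},{b,c,d}} A45={{a,b},{b,e},{b,f},{a,b,c}} A46={{f},{a,c},{a,d},{a,f},{b,f},{c,e},{c,f},{d,f},{a,b,c},{a,c,e},{a,c,f},{a,d,f}} A56={{b,c},{b,d},{b,f},{a,b,c},{b,c,d}}
  A123={{b,d},{d,f},{a,d,f},{b,c,d}} A124={{f},{a,b},{a,f},{b,e},{b,f},{c,f},{d,f},{a,b,c},{a,c,f},{a,d,f}} A125={{b},{a,b},{b,c},{b,d},{b,e},{b,f},{a,b,c},{b,c,d}} A126={{f},{a,f},{b,c},{b,d},{b,f},{c,f},{d,f},{a,b,c},{a,c,f},{a,d,f},{b,c,d}} A134={{a,d},{d,f},{a,d,f}} A135={{b,d},{b,c,d}} A136={{d},{a,d},{b,d},{c,d},{d,f},{a,d,f},{b,c,d}} A145={{a,b},{b,e},{b,f},{a,b,c}} A146={{f},{a,d},{a,f},{b,f},{c,f},{d,f},{a,b,c},{a,c,f},{a,d,f}} A156={{b,c},{b,d},{b,f},{a,b,c},{b,c,d}} A234={{d,f},{a,d,f}} A235={{b,d},{b,c,d}} A236={{b,d},{d,f},{a,d,f},{b,c,d}} A245={{a,b},{b,e},{b,f},{a,b,c}} A246={{f},{a,f},{b,f},{c,e},{c,f},{d,f},{a,b,c},{a,c,e},{a,c,f},{a,d,f}} A256={{b,c},{b,d},{b,f},{a,b,c},{b,c,d}} A346={{a,d},{d,f},{a,d,f}} A356={{b,d},{b,c,d}} A456={{b,f},{a,b,c}}
  A1234={{d,f},{a,d,f}} A1235={{b,d},{b,c,d}} A1236={{b,d},{d,f},{a,d,f},{b,c,d}} A1245={{a,b},{b,e},{b,f},{a,b,c}} A1246={{f},{a,f},{b,f},{c,f},{d,f},{a,b,c},{a,c,f},{a,d,f}} A1256={{b,c},{b,d},{b,f},{a,b,c},{b,c,d}} A1346={{a,d},{d,f},{a,d,f}} A1356={{b,d},{b,c,d}} A1456={{b,f},{a,b,c}} A2346={{d,f},{a,d,f}} A2356={{b,d},{b,c,d}} A2456={{b,f},{a,b,c}}
  A12346={{d,f},{a,d,f}} A12356={{b,d},{b,c,d}} A12456={{b,f},{a,b,c}}
components per intersection:
  A1: {{b},{d},{f},{a,b},{a,d},{a,f},{b,c},{b,d},{b,e},{b,f},{c,d},{c,f},{d,f},{a,b,c},{a,c,f},{a,d,f},{b,c,d}}
  A2: {{b},{e},{f},{a,b},{a,e},{a,f},{b,c},{b,d},{b,e},{b,f},{c,e},{c,f},{d,f},{a,b,c},{a,c,e},{a,c,f},{a,d,f},{b,c,d}}
  A3: {{d},{a,d},{b,d},{c,d},{d,f},{a,d,f},{b,c,d}}
  A4: {{a},{e},{f},{a,b},{a,c},{a,d},{a,e},{a,f},{b,e},{b,f},{c,e},{c,f},{d,f},{a,b,c},{a,c,e},{a,c,f},{a,d,f}}
  A5: {{b},{a,b},{b,c},{b,d},{b,e},{b,f},{a,b,c},{b,c,d}}
  A6: {{c},{d},{f},{a,c},{a,d},{a,f},{b,c},{b,d},{b,f},{c,d},{c,e},{c,f},{d,f},{a,b,c},{a,c,e},{a,c,f},{a,d,f},{b,c,d}}
  A12: {{b},{f},{a,b},{a,f},{b,c},{b,d},{b,e},{b,f},{c,f},{d,f},{a,b,c},{a,c,f},{a,d,f},{b,c,d}}
  A13: {{d},{a,d},{b,d},{c,d},{d,f},{a,d,f},{b,c,d}}
  A14: {{f},{a,d},{a,f},{b,f},{c,f},{d,f},{a,c,f},{a,d,f}} {{a,b},{a,b,c}} {{b,e}}
  A15: {{b},{a,b},{b,c},{b,d},{b,e},{b,f},{a,b,c},{b,c,d}}
  A16: {{d},{f},{a,d},{a,f},{b,c},{b,d},{b,f},{c,d},{c,f},{d,f},{a,b,c},{a,c,f},{a,d,f},{b,c,d}}
  A23: {{b,d},{b,c,d}} {{d,f},{a,d,f}}
  A24: {{e},{a,e},{b,e},{c,e},{a,c,e}} {{f},{a,f},{b,f},{c,f},{d,f},{a,c,f},{a,d,f}} {{a,b},{a,b,c}}
  A25: {{b},{a,b},{b,c},{b,d},{b,e},{b,f},{a,b,c},{b,c,d}}
  A26: {{f},{a,f},{b,f},{c,f},{d,f},{a,c,f},{a,d,f}} {{b,c},{b,d},{a,b,c},{b,c,d}} {{c,e},{a,c,e}}
  A34: {{a,d},{d,f},{a,d,f}}
  A35: {{b,d},{b,c,d}}
  A36: {{d},{a,d},{b,d},{c,d},{d,f},{a,d,f},{b,c,d}}
  A45: {{a,b},{a,b,c}} {{b,e}} {{b,f}}
  A46: {{f},{a,c},{a,d},{a,f},{b,f},{c,e},{c,f},{d,f},{a,b,c},{a,c,e},{a,c,f},{a,d,f}}
  A56: {{b,c},{b,d},{a,b,c},{b,c,d}} {{b,f}}
  A123: {{b,d},{b,c,d}} {{d,f},{a,d,f}}
  A124: {{f},{a,f},{b,f},{c,f},{d,f},{a,c,f},{a,d,f}} {{a,b},{a,b,c}} {{b,e}}
  A125: {{b},{a,b},{b,c},{b,d},{b,e},{b,f},{a,b,c},{b,c,d}}
  A126: {{f},{a,f},{b,f},{c,f},{d,f},{a,c,f},{a,d,f}} {{b,c},{b,d},{a,b,c},{b,c,d}}
  A134: {{a,d},{d,f},{a,d,f}}
  A135: {{b,d},{b,c,d}}
  A136: {{d},{a,d},{b,d},{c,d},{d,f},{a,d,f},{b,c,d}}
  A145: {{a,b},{a,b,c}} {{b,e}} {{b,f}}
  A146: {{f},{a,d},{a,f},{b,f},{c,f},{d,f},{a,c,f},{a,d,f}} {{a,b,c}}
  A156: {{b,c},{b,d},{a,b,c},{b,c,d}} {{b,f}}
  A234: {{d,f},{a,d,f}}
  A235: {{b,d},{b,c,d}}
  A236: {{b,d},{b,c,d}} {{d,f},{a,d,f}}
  A245: {{a,b},{a,b,c}} {{b,e}} {{b,f}}
  A246: {{f},{a,f},{b,f},{c,f},{d,f},{a,c,f},{a,d,f}} {{c,e},{a,c,e}} {{a,b,c}}
  A256: {{b,c},{b,d},{a,b,c},{b,c,d}} {{b,f}}
  A346: {{a,d},{d,f},{a,d,f}}
  A356: {{b,d},{b,c,d}}
  A456: {{b,f}} {{a,b,c}}
  A1234: {{d,f},{a,d,f}}
  A1235: {{b,d},{b,c,d}}
  A1236: {{b,d},{b,c,d}} {{d,f},{a,d,f}}
  A1245: {{a,b},{a,b,c}} {{b,e}} {{b,f}}
  A1246: {{f},{a,f},{b,f},{c,f},{d,f},{a,c,f},{a,d,f}} {{a,b,c}}
  A1256: {{b,c},{b,d},{a,b,c},{b,c,d}} {{b,f}}
  A1346: {{a,d},{d,f},{a,d,f}}
  A1356: {{b,d},{b,c,d}}
  A1456: {{b,f}} {{a,b,c}}
  A2346: {{d,f},{a,d,f}}
  A2356: {{b,d},{b,c,d}}
  A2456: {{b,f}} {{a,b,c}}
  A12346: {{d,f},{a,d,f}}
  A12356: {{b,d},{b,c,d}}
  A12456: {{b,f}} {{a,b,c}}
C dims 6,25,34,19; δ0: rk 5, SNF 1^5; δ1: rk 19, SNF 1^19; δ2: rk 15, SNF 1^15
Ȟ^0 = (6 − 5) − 0 = 1, so Ȟ^0 ≅ Z
Ȟ^1 = (25 − 19) − 5 = 1, so Ȟ^1 ≅ Z
Ȟ^2 = (34 − 15) − 19 = 0, so Ȟ^2 ≅ 0


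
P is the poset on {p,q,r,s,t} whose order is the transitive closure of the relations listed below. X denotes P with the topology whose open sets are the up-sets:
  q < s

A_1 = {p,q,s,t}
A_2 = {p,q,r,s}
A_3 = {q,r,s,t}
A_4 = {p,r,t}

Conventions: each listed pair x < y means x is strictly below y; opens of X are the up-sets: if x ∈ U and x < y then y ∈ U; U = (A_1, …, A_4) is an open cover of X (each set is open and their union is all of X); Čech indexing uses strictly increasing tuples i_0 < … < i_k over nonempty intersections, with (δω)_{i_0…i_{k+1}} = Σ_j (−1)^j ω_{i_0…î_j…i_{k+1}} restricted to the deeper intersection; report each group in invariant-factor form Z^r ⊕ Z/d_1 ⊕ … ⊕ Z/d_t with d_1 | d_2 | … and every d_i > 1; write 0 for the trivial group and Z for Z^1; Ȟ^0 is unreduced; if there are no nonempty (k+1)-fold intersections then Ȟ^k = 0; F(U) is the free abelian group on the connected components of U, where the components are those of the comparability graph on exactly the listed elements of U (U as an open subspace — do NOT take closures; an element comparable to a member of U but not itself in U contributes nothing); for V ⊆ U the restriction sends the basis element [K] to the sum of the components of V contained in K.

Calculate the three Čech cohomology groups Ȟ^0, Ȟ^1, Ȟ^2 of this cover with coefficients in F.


Ȟ^0 = Z^4, Ȟ^1 = 0, Ȟ^2 = 0

nonempty intersections:
  A12={p,q,s} A13={q,s,t} A14={p,t} A23={q,r,s} A24={p,r} A34={r,t}
  A123={q,s} A124={p} A134={t} A234={r}
components per intersection:
  A1: {p} {q,s} {t}
  A2: {p} {q,s} {r}
  A3: {q,s} {r} {t}
  A4: {p} {r} {t}
  A12: {p} {q,s}
  A13: {q,s} {t}
  A14: {p} {t}
  A23: {q,s} {r}
  A24: {p} {r}
  A34: {r} {t}
  A123: {q,s}
  A124: {p}
  A134: {t}
  A234: {r}
C dims 12,12,4; δ0: rk 8, SNF 1^8; δ1: rk 4, SNF 1^4
Ȟ^0: (12−8)−0=4 ⇒ Z^4
Ȟ^1: (12−4)−8=0 ⇒ 0
Ȟ^2: (4−0)−4=0 ⇒ 0


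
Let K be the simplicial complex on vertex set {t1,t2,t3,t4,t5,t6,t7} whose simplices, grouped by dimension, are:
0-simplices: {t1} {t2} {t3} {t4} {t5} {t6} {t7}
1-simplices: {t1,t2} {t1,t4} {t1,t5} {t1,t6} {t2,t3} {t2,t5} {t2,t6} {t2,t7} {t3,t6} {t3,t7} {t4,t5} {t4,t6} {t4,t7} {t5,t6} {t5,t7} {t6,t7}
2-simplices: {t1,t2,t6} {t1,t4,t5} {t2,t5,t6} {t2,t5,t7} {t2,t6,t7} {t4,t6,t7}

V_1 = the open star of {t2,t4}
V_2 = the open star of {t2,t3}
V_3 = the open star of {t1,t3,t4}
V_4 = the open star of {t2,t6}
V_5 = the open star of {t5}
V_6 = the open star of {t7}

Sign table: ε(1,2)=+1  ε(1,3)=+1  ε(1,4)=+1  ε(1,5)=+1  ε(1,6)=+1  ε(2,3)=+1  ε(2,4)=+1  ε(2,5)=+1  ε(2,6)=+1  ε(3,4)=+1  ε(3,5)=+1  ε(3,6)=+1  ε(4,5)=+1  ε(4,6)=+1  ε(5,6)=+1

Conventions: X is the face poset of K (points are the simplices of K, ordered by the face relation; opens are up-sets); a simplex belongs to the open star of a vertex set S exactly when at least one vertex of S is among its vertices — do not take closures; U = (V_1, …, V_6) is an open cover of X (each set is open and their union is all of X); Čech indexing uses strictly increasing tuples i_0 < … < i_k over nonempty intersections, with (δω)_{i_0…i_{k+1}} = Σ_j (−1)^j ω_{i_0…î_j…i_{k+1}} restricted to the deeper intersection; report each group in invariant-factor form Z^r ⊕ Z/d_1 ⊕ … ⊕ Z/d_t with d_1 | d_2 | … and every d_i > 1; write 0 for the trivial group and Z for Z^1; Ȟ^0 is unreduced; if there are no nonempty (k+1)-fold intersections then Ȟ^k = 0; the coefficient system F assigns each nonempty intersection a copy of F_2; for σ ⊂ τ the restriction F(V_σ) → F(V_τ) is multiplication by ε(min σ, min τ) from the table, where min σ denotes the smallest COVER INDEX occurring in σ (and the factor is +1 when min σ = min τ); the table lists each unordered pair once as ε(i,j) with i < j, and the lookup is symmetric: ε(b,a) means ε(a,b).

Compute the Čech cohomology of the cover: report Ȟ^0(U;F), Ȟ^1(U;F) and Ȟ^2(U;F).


Ȟ^0 = Z/2, Ȟ^1 = 0, Ȟ^2 = Z/2

nerve of the cover:
  V1={{t2},{t4},{t1,t2},{t1,t4},{t2,t3},{t2,t5},{t2,t6},{t2,t7},{t4,t5},{t4,t6},{t4,t7},{t1,t2,t6},{t1,t4,t5},{t2,t5,t6},{t2,t5,t7},{t2,t6,t7},{t4,t6,t7}} V2={{t2},{t3},{t1,t2},{t2,t3},{t2,t5},{t2,t6},{t2,t7},{t3,t6},{t3,t7},{t1,t2,t6},{t2,t5,t6},{t2,t5,t7},{t2,t6,t7}} V3={{t1},{t3},{t4},{t1,t2},{t1,t4},{t1,t5},{t1,t6},{t2,t3},{t3,t6},{t3,t7},{t4,t5},{t4,t6},{t4,t7},{t1,t2,t6},{t1,t4,t5},{t4,t6,t7}} V4={{t2},{t6},{t1,t2},{t1,t6},{t2,t3},{t2,t5},{t2,t6},{t2,t7},{t3,t6},{t4,t6},{t5,t6},{t6,t7},{t1,t2,t6},{t2,t5,t6},{t2,t5,t7},{t2,t6,t7},{t4,t6,t7}} V5={{t5},{t1,t5},{t2,t5},{t4,t5},{t5,t6},{t5,t7},{t1,t4,t5},{t2,t5,t6},{t2,t5,t7}} V6={{t7},{t2,t7},{t3,t7},{t4,t7},{t5,t7},{t6,t7},{t2,t5,t7},{t2,t6,t7},{t4,t6,t7}}
  V12={{t2},{t1,t2},{t2,t3},{t2,t5},{t2,t6},{t2,t7},{t1,t2,t6},{t2,t5,t6},{t2,t5,t7},{t2,t6,t7}} V13={{t4},{t1,t2},{t1,t4},{t2,t3},{t4,t5},{t4,t6},{t4,t7},{t1,t2,t6},{t1,t4,t5},{t4,t6,t7}} V14={{t2},{t1,t2},{t2,t3},{t2,t5},{t2,t6},{t2,t7},{t4,t6},{t1,t2,t6},{t2,t5,t6},{t2,t5,t7},{t2,t6,t7},{t4,t6,t7}} V15={{t2,t5},{t4,t5},{t1,t4,t5},{t2,t5,t6},{t2,t5,t7}} V16={{t2,t7},{t4,t7},{t2,t5,t7},{t2,t6,t7},{t4,t6,t7}} V23={{t3},{t1,t2},{t2,t3},{t3,t6},{t3,t7},{t1,t2,t6}} V24={{t2},{t1,t2},{t2,t3},{t2,t5},{t2,t6},{t2,t7},{t3,t6},{t1,t2,t6},{t2,t5,t6},{t2,t5,t7},{t2,t6,t7}} V25={{t2,t5},{t2,t5,t6},{t2,t5,t7}} V26={{t2,t7},{t3,t7},{t2,t5,t7},{t2,t6,t7}} V34={{t1,t2},{t1,t6},{t2,t3},{t3,t6},{t4,t6},{t1,t2,t6},{t4,t6,t7}} V35={{t1,t5},{t4,t5},{t1,t4,t5}} V36={{t3,t7},{t4,t7},{t4,t6,t7}} V45={{t2,t5},{t5,t6},{t2,t5,t6},{t2,t5,t7}} V46={{t2,t7},{t6,t7},{t2,t5,t7},{t2,t6,t7},{t4,t6,t7}} V56={{t5,t7},{t2,t5,t7}}
  V123={{t1,t2},{t2,t3},{t1,t2,t6}} V124={{t2},{t1,t2},{t2,t3},{t2,t5},{t2,t6},{t2,t7},{t1,t2,t6},{t2,t5,t6},{t2,t5,t7},{t2,t6,t7}} V125={{t2,t5},{t2,t5,t6},{t2,t5,t7}} V126={{t2,t7},{t2,t5,t7},{t2,t6,t7}} V134={{t1,t2},{t2,t3},{t4,t6},{t1,t2,t6},{t4,t6,t7}} V135={{t4,t5},{t1,t4,t5}} V136={{t4,t7},{t4,t6,t7}} V145={{t2,t5},{t2,t5,t6},{t2,t5,t7}} V146={{t2,t7},{t2,t5,t7},{t2,t6,t7},{t4,t6,t7}} V156={{t2,t5,t7}} V234={{t1,t2},{t2,t3},{t3,t6},{t1,t2,t6}} V236={{t3,t7}} V245={{t2,t5},{t2,t5,t6},{t2,t5,t7}} V246={{t2,t7},{t2,t5,t7},{t2,t6,t7}} V256={{t2,t5,t7}} V346={{t4,t6,t7}} V456={{t2,t5,t7}}
  V1234={{t1,t2},{t2,t3},{t1,t2,t6}} V1245={{t2,t5},{t2,t5,t6},{t2,t5,t7}} V1246={{t2,t7},{t2,t5,t7},{t2,t6,t7}} V1256={{t2,t5,t7}} V1346={{t4,t6,t7}} V1456={{t2,t5,t7}} V2456={{t2,t5,t7}}
  V12456={{t2,t5,t7}}
C dims 6,15,17,7; δ0: rk_F2 5; δ1: rk_F2 10; δ2: rk_F2 6
Ȟ^0 = (6 − 5) − 0 = 1, so Ȟ^0 ≅ Z/2
Ȟ^1 = (15 − 10) − 5 = 0, so Ȟ^1 ≅ 0
Ȟ^2 = (17 − 6) − 10 = 1, so Ȟ^2 ≅ Z/2


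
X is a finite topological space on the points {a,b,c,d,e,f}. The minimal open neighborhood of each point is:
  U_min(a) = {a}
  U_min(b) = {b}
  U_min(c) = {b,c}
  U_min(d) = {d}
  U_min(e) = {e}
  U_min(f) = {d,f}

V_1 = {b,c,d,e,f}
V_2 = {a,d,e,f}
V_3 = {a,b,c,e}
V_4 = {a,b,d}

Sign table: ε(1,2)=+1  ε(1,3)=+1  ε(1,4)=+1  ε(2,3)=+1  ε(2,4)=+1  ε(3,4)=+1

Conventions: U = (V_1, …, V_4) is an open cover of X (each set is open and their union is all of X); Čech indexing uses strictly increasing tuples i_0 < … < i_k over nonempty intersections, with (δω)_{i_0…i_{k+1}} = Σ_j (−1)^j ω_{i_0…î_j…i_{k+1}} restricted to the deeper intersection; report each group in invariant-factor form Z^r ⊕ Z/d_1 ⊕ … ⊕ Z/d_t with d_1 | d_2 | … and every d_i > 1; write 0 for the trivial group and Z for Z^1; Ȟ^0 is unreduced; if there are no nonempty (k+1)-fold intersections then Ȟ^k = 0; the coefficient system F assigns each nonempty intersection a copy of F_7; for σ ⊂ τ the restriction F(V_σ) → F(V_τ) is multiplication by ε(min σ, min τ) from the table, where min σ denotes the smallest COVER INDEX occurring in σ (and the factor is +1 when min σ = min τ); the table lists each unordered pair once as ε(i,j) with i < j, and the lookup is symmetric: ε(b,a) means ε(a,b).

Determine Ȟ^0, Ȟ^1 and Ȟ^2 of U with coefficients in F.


Ȟ^0 = Z/7, Ȟ^1 = 0, Ȟ^2 = Z/7

nonempty overlaps:
  V12={d,e,f} V13={b,c,e} V14={b,d} V23={a,e} V24={a,d} V34={a,b}
  V123={e} V124={d} V134={b} V234={a}
C dims 4,6,4; δ0: rk_F7 3; δ1: rk_F7 3
degree 0: 4−3−0 = 1 → Ȟ^0 ≅ Z/7
degree 1: 6−3−3 = 0 → Ȟ^1 ≅ 0
degree 2: 4−0−3 = 1 → Ȟ^2 ≅ Z/7


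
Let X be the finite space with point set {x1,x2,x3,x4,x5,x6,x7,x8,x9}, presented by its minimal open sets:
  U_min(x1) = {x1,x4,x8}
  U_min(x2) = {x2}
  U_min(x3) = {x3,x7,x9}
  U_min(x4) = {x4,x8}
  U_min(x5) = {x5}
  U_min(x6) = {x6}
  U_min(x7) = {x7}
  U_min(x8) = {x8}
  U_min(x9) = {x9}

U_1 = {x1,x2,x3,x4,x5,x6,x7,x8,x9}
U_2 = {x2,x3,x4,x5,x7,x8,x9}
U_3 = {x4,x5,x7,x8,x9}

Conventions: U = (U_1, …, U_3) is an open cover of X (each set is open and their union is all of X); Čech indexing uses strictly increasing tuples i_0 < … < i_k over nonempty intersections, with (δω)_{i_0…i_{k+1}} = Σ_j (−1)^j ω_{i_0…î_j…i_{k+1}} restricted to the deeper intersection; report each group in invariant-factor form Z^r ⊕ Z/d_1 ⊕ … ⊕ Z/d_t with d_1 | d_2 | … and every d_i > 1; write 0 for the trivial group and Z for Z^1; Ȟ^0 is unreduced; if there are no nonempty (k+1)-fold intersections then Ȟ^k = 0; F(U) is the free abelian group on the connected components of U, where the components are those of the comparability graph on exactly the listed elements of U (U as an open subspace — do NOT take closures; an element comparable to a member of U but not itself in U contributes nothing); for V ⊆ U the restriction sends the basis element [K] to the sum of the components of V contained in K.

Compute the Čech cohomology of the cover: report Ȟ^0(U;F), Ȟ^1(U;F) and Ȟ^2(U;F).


Ȟ^0(U;F) ≅ Z^5,  Ȟ^1(U;F) ≅ 0,  Ȟ^2(U;F) ≅ 0

nerve of the cover:
  U12={x2,x3,x4,x5,x7,x8,x9} U13={x4,x5,x7,x8,x9} U23={x4,x5,x7,x8,x9}
  U123={x4,x5,x7,x8,x9}
components per intersection:
  U1: {x1,x4,x8} {x2} {x3,x7,x9} {x5} {x6}
  U2: {x2} {x3,x7,x9} {x4,x8} {x5}
  U3: {x4,x8} {x5} {x7} {x9}
  U12: {x2} {x3,x7,x9} {x4,x8} {x5}
  U13: {x4,x8} {x5} {x7} {x9}
  U23: {x4,x8} {x5} {x7} {x9}
  U123: {x4,x8} {x5} {x7} {x9}
C dims 13,12,4; δ0: rk 8, SNF 1^8; δ1: rk 4, SNF 1^4
Ȟ^0 = (13 − 8) − 0 = 5, so Ȟ^0 ≅ Z^5
Ȟ^1 = (12 − 4) − 8 = 0, so Ȟ^1 ≅ 0
Ȟ^2 = (4 − 0) − 4 = 0, so Ȟ^2 ≅ 0


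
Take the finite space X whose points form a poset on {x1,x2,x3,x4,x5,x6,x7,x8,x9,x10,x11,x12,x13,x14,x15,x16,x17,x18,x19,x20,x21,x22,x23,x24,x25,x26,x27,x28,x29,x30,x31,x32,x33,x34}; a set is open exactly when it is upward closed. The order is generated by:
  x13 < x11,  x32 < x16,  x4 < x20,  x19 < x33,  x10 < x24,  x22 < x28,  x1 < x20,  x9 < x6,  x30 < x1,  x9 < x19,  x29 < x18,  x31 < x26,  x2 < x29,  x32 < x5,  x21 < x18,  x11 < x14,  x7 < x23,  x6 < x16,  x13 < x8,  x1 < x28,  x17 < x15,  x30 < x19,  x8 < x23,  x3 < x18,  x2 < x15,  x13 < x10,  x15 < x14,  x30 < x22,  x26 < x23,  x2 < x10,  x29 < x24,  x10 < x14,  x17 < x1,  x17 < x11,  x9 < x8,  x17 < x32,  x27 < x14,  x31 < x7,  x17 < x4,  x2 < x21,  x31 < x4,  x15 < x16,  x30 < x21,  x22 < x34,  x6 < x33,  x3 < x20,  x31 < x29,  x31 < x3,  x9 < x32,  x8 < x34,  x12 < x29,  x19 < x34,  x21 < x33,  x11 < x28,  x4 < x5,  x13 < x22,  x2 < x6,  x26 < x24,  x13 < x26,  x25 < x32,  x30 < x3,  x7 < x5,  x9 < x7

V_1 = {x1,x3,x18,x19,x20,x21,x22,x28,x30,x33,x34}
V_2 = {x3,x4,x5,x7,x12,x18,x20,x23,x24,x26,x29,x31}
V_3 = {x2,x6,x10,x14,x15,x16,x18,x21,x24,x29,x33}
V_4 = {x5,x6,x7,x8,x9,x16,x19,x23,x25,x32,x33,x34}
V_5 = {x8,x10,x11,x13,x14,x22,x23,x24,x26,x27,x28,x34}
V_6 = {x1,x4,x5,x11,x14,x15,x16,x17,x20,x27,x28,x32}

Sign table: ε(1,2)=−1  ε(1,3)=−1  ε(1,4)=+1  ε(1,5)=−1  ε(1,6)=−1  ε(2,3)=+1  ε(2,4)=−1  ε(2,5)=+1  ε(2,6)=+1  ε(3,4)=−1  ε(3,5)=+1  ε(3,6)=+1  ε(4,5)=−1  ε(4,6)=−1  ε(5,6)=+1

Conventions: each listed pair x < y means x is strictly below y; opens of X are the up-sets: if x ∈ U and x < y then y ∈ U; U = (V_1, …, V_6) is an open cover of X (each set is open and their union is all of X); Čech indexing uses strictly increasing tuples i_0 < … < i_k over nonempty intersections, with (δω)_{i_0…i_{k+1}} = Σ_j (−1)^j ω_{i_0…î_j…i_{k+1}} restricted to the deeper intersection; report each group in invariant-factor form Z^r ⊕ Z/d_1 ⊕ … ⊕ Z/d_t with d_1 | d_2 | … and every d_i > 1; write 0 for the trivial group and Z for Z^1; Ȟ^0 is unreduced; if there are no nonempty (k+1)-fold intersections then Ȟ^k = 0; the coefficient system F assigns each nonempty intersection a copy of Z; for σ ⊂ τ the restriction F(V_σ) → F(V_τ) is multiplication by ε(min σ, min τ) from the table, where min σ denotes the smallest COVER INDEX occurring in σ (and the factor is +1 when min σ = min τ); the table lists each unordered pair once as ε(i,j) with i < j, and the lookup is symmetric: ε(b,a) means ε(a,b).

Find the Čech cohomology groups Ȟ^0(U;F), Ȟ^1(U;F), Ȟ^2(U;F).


Ȟ^0 ≅ Z,  Ȟ^1 ≅ 0,  Ȟ^2 ≅ Z/2

intersection data:
  V12={x3,x18,x20} V13={x18,x21,x33} V14={x19,x33,x34} V15={x22,x28,x34} V16={x1,x20,x28} V23={x18,x24,x29} V24={x5,x7,x23} V25={x23,x24,x26} V26={x4,x5,x20} V34={x6,x16,x33} V35={x10,x14,x24} V36={x14,x15,x16} V45={x8,x23,x34} V46={x5,x16,x32} V56={x11,x14,x27,x28}
  V123={x18} V126={x20} V134={x33} V145={x34} V156={x28} V235={x24} V245={x23} V246={x5} V346={x16} V356={x14}
C dims 6,15,10; δ0: rk 5, SNF 1^5; δ1: rk 10, SNF 1^9·2
Ȟ^0 = (6 − 5) − 0 = 1, so Ȟ^0 ≅ Z
Ȟ^1 = (15 − 10) − 5 = 0, so Ȟ^1 ≅ 0
Ȟ^2 = (10 − 0) − 10 = 0 plus torsion [2], so Ȟ^2 ≅ Z/2


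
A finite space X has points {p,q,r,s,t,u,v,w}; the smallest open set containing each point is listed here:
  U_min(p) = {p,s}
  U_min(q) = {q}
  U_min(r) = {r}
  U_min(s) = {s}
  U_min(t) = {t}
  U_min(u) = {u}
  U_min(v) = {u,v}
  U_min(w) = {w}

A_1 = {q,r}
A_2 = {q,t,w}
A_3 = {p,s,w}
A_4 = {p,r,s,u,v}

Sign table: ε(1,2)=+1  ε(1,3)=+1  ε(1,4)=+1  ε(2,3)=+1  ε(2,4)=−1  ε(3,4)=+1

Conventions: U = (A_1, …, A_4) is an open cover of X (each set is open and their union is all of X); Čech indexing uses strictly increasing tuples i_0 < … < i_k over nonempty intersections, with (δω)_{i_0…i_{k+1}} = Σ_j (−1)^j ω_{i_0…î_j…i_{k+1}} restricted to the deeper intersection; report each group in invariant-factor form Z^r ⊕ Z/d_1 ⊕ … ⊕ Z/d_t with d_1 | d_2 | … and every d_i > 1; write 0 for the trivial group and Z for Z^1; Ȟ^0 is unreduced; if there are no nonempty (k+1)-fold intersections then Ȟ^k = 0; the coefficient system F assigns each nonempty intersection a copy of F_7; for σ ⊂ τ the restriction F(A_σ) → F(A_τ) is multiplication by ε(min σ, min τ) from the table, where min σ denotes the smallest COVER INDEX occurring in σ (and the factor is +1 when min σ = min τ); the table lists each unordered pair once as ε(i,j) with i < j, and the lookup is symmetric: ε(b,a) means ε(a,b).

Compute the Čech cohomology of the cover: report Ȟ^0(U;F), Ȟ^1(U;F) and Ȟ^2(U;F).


nonempty overlaps:
  A12={q} A14={r} A23={w} A34={p,s}
C dims 4,4; δ0: rk_F7 3
degree 0: 4−3−0 = 1 → Ȟ^0 ≅ Z/7
degree 1: 4−0−3 = 1 → Ȟ^1 ≅ Z/7
degree 2: 0−0−0 = 0 → Ȟ^2 ≅ 0

Ȟ^0(U;F) ≅ Z/7, Ȟ^1(U;F) ≅ Z/7 and Ȟ^2(U;F) ≅ 0


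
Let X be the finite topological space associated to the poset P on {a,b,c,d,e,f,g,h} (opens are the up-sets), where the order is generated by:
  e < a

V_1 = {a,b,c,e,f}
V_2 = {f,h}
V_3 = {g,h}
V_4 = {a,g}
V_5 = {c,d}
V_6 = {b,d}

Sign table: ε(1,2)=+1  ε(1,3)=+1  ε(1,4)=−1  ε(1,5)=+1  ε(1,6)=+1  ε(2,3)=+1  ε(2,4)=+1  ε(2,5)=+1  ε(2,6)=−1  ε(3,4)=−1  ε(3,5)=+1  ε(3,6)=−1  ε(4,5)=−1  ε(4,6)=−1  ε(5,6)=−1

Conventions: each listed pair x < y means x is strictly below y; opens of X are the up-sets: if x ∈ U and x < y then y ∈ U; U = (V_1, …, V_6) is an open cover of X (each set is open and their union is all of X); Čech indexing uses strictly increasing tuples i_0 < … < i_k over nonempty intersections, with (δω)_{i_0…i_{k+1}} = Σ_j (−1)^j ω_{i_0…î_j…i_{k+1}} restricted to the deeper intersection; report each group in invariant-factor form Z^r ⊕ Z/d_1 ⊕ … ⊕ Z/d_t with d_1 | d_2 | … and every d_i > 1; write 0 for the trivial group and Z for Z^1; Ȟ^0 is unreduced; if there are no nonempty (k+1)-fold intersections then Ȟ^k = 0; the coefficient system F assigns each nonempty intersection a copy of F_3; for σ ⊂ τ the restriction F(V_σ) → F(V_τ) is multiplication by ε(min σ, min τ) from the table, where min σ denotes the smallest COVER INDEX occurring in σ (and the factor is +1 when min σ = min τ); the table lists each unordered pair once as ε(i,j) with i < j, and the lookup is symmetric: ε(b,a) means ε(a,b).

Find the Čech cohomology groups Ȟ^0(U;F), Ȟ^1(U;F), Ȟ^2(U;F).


Ȟ^0(U;F) ≅ 0, Ȟ^1(U;F) ≅ Z/3 and Ȟ^2(U;F) ≅ 0

nerve simplices:
  V12={f} V14={a} V15={c} V16={b} V23={h} V34={g} V56={d}
C dims 6,7; δ0: rk_F3 6
degree 0: 6−6−0 = 0 → Ȟ^0 ≅ 0
degree 1: 7−0−6 = 1 → Ȟ^1 ≅ Z/3
degree 2: 0−0−0 = 0 → Ȟ^2 ≅ 0
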